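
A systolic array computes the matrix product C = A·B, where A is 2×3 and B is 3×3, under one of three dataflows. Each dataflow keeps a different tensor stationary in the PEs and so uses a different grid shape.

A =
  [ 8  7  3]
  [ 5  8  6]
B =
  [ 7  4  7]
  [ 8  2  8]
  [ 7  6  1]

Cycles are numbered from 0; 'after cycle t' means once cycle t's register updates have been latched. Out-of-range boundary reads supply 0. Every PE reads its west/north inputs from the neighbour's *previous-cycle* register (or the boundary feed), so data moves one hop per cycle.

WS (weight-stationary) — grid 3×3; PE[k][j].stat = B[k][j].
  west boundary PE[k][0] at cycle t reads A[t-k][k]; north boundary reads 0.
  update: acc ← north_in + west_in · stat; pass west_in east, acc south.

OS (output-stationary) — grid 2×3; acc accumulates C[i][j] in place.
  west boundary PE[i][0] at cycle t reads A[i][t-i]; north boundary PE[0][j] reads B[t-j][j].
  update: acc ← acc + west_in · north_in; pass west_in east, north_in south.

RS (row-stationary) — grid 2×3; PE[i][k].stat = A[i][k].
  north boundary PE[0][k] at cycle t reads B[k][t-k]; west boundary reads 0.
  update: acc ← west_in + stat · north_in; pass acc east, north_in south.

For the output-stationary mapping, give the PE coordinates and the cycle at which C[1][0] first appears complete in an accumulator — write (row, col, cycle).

(row, col, cycle) = (1, 0, 3)

OS — PE[1][0] is where C[1][0] collects:
  cycle 0: PE[1][0] → acc 0, east 0, south 0
  cycle 1: PE[1][0] → acc 35, east 5, south 7
  cycle 2: PE[1][0] → acc 99, east 8, south 8
  cycle 3: PE[1][0] → acc 141, east 6, south 7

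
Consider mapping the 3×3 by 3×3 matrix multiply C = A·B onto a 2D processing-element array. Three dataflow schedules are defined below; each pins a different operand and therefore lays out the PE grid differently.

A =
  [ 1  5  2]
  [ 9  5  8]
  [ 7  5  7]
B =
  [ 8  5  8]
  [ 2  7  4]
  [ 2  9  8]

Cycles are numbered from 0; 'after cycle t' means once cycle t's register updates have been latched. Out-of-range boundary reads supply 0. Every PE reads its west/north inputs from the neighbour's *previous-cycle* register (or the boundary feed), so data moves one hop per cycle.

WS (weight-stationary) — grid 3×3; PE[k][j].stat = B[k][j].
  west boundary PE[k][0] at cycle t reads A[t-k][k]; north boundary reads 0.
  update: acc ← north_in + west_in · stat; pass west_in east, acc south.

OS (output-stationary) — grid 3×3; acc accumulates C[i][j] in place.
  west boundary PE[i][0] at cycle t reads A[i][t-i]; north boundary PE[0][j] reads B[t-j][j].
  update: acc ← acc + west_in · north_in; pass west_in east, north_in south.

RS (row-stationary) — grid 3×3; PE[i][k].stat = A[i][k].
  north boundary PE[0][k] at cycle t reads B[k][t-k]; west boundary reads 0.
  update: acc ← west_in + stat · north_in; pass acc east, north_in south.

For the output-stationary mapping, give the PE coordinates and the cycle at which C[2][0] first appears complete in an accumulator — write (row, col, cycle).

OS — PE[2][0] is where C[2][0] collects:
  @0  [2,0]  acc 0  |  →0  ↓0
  @1  [2,0]  acc 0  |  →0  ↓0
  @2  [2,0]  acc 56  |  →7  ↓8
  @3  [2,0]  acc 66  |  →5  ↓2
  @4  [2,0]  acc 80  |  →7  ↓2

(row, col, cycle) = (2, 0, 4)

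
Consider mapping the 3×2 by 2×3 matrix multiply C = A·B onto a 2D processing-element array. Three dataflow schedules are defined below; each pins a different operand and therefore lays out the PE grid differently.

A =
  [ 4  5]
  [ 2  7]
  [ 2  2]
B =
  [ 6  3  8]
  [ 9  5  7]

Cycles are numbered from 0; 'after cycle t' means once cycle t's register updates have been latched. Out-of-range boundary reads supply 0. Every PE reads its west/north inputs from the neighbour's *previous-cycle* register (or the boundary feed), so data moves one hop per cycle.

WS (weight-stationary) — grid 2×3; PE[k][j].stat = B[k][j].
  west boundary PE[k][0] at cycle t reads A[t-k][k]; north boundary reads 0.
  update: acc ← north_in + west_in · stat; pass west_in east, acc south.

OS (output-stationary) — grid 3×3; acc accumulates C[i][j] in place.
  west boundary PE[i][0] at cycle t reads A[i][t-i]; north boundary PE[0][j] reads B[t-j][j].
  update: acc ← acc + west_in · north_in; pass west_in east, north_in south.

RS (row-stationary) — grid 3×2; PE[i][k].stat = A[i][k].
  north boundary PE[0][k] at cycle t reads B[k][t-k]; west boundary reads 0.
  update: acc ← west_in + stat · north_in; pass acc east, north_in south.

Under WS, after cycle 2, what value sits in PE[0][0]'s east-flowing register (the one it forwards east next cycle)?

register = 2

WS on a 2×3 grid — tracing PE[0][0] and its feeders:
  after 0 — PE[0][0] acc=24, pass-E 4, pass-S 24
  after 1 — PE[0][0] acc=12, pass-E 2, pass-S 12
  after 2 — PE[0][0] acc=12, pass-E 2, pass-S 12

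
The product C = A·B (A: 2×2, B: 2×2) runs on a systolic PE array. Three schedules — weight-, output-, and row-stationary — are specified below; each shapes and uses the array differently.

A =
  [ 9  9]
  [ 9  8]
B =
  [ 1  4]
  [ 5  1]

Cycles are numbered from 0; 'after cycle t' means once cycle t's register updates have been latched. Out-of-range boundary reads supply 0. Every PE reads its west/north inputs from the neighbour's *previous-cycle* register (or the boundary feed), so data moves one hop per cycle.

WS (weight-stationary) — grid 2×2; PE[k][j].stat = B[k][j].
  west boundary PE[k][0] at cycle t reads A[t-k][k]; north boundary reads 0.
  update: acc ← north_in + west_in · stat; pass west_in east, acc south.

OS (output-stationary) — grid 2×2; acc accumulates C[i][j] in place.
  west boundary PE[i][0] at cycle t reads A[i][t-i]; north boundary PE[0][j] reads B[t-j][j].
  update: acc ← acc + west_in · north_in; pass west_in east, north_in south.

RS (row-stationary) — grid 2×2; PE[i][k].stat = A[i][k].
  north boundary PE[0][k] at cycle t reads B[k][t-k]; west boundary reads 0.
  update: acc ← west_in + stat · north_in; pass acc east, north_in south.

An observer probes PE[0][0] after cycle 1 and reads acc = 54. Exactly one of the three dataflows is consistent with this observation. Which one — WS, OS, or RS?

dataflow = OS

WS (2×2 grid), PE[0][0]:
  cycle 0: PE[0][0] → acc 9, east 9, south 9
  cycle 1: PE[0][0] → acc 9, east 9, south 9
OS (2×2 grid), PE[0][0]:
  cycle 0: PE[0][0] → acc 9, east 9, south 1
  cycle 1: PE[0][0] → acc 54, east 9, south 5
RS (2×2 grid), PE[0][0]:
  cycle 0: PE[0][0] → acc 9, east 9, south 1
  cycle 1: PE[0][0] → acc 36, east 36, south 4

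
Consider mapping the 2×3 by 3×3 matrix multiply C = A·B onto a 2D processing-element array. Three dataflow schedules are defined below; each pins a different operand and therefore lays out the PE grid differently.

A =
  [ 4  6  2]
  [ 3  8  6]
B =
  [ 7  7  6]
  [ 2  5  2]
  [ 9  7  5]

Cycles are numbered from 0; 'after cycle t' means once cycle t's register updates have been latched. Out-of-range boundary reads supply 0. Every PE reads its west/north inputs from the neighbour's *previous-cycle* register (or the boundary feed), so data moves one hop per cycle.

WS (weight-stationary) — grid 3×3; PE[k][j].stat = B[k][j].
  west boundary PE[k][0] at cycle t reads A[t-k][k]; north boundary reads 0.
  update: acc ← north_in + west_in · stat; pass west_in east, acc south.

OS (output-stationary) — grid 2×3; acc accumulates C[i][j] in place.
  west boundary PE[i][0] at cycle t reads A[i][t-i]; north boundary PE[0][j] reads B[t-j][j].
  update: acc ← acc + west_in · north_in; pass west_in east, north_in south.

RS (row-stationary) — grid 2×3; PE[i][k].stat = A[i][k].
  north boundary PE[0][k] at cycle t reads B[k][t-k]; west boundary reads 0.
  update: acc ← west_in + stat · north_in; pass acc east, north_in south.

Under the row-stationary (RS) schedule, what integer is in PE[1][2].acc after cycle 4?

PE[1][2].acc = 103

Tracing RS — 2×3 array, target PE[1][2]:
  cycle 0: PE[0][2] → acc 0, east 0, south 0
  cycle 0: PE[1][1] → acc 0, east 0, south 0
  cycle 0: PE[1][2] → acc 0, east 0, south 0
  cycle 1: PE[0][2] → acc 0, east 0, south 0
  cycle 1: PE[1][1] → acc 0, east 0, south 0
  cycle 1: PE[1][2] → acc 0, east 0, south 0
  cycle 2: PE[0][2] → acc 58, east 58, south 9
  cycle 2: PE[1][1] → acc 37, east 37, south 2
  cycle 2: PE[1][2] → acc 0, east 0, south 0
  cycle 3: PE[0][2] → acc 72, east 72, south 7
  cycle 3: PE[1][1] → acc 61, east 61, south 5
  cycle 3: PE[1][2] → acc 91, east 91, south 9
  cycle 4: PE[0][2] → acc 46, east 46, south 5
  cycle 4: PE[1][1] → acc 34, east 34, south 2
  cycle 4: PE[1][2] → acc 103, east 103, south 7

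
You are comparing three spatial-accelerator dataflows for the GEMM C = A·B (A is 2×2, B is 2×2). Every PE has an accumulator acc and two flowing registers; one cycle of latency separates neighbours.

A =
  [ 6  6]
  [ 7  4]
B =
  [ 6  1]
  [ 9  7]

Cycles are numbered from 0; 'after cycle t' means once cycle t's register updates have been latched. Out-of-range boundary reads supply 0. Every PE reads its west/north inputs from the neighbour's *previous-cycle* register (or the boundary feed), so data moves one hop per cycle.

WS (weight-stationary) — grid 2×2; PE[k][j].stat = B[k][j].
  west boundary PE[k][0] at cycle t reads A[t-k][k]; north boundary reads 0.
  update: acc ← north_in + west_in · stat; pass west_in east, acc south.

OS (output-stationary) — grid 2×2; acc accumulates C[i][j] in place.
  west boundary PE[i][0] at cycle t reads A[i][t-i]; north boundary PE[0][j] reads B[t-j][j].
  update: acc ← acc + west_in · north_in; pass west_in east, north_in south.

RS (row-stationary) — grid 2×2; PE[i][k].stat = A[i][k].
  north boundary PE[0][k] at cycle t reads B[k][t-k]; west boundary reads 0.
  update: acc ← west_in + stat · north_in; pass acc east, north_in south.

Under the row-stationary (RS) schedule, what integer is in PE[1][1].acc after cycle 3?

RS 2×2: PE[1][1] cycle-by-cycle (with neighbour feeds):
  after 0 — PE[0][1] acc=0, pass-E 0, pass-S 0
  after 0 — PE[1][0] acc=0, pass-E 0, pass-S 0
  after 0 — PE[1][1] acc=0, pass-E 0, pass-S 0
  after 1 — PE[0][1] acc=90, pass-E 90, pass-S 9
  after 1 — PE[1][0] acc=42, pass-E 42, pass-S 6
  after 1 — PE[1][1] acc=0, pass-E 0, pass-S 0
  after 2 — PE[0][1] acc=48, pass-E 48, pass-S 7
  after 2 — PE[1][0] acc=7, pass-E 7, pass-S 1
  after 2 — PE[1][1] acc=78, pass-E 78, pass-S 9
  after 3 — PE[0][1] acc=0, pass-E 0, pass-S 0
  after 3 — PE[1][0] acc=0, pass-E 0, pass-S 0
  after 3 — PE[1][1] acc=35, pass-E 35, pass-S 7

PE[1][1].acc = 35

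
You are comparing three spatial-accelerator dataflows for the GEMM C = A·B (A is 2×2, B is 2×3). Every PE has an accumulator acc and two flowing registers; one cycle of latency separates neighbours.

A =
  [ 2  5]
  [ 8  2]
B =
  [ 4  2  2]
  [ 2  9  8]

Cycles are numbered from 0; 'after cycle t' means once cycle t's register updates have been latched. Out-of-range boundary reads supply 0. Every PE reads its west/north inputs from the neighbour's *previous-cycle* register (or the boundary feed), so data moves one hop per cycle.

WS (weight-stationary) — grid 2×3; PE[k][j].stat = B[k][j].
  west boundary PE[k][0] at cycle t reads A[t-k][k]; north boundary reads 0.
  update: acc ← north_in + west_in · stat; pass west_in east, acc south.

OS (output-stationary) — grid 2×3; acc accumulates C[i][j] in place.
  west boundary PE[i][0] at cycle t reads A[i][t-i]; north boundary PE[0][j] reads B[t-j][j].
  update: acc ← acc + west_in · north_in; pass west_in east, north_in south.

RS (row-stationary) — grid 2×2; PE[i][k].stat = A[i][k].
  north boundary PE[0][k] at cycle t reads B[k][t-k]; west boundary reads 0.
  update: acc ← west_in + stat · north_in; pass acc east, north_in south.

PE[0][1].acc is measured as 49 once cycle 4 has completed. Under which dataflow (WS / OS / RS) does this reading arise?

WS (2×3 grid), PE[0][1]:
  @0  [0,1]  acc 0  |  →0  ↓0
  @1  [0,1]  acc 4  |  →2  ↓4
  @2  [0,1]  acc 16  |  →8  ↓16
  @3  [0,1]  acc 0  |  →0  ↓0
  @4  [0,1]  acc 0  |  →0  ↓0
OS (2×3 grid), PE[0][1]:
  @0  [0,1]  acc 0  |  →0  ↓0
  @1  [0,1]  acc 4  |  →2  ↓2
  @2  [0,1]  acc 49  |  →5  ↓9
  @3  [0,1]  acc 49  |  →0  ↓0
  @4  [0,1]  acc 49  |  →0  ↓0
RS (2×2 grid), PE[0][1]:
  @0  [0,1]  acc 0  |  →0  ↓0
  @1  [0,1]  acc 18  |  →18  ↓2
  @2  [0,1]  acc 49  |  →49  ↓9
  @3  [0,1]  acc 44  |  →44  ↓8
  @4  [0,1]  acc 0  |  →0  ↓0

dataflow = OS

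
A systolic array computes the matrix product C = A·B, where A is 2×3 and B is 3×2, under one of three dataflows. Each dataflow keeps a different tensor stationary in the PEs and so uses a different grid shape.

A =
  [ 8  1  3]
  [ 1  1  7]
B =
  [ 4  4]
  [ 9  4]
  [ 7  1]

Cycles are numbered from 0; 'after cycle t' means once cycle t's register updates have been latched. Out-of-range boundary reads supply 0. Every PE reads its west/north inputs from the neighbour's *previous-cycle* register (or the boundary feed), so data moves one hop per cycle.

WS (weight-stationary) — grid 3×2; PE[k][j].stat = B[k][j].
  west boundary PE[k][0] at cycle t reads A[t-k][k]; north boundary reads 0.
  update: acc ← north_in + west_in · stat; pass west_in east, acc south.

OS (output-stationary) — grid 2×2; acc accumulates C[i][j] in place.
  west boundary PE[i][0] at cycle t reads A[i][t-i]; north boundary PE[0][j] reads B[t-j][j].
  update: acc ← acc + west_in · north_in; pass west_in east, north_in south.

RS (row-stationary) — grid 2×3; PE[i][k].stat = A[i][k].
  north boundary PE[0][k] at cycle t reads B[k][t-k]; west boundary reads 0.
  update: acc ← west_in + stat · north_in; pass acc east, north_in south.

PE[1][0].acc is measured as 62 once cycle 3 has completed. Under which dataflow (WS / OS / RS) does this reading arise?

WS (3×2 grid), PE[1][0]:
  cycle 0: PE[1][0] → acc 0, east 0, south 0
  cycle 1: PE[1][0] → acc 41, east 1, south 41
  cycle 2: PE[1][0] → acc 13, east 1, south 13
  cycle 3: PE[1][0] → acc 0, east 0, south 0
OS (2×2 grid), PE[1][0]:
  cycle 0: PE[1][0] → acc 0, east 0, south 0
  cycle 1: PE[1][0] → acc 4, east 1, south 4
  cycle 2: PE[1][0] → acc 13, east 1, south 9
  cycle 3: PE[1][0] → acc 62, east 7, south 7
RS (2×3 grid), PE[1][0]:
  cycle 0: PE[1][0] → acc 0, east 0, south 0
  cycle 1: PE[1][0] → acc 4, east 4, south 4
  cycle 2: PE[1][0] → acc 4, east 4, south 4
  cycle 3: PE[1][0] → acc 0, east 0, south 0

dataflow = OS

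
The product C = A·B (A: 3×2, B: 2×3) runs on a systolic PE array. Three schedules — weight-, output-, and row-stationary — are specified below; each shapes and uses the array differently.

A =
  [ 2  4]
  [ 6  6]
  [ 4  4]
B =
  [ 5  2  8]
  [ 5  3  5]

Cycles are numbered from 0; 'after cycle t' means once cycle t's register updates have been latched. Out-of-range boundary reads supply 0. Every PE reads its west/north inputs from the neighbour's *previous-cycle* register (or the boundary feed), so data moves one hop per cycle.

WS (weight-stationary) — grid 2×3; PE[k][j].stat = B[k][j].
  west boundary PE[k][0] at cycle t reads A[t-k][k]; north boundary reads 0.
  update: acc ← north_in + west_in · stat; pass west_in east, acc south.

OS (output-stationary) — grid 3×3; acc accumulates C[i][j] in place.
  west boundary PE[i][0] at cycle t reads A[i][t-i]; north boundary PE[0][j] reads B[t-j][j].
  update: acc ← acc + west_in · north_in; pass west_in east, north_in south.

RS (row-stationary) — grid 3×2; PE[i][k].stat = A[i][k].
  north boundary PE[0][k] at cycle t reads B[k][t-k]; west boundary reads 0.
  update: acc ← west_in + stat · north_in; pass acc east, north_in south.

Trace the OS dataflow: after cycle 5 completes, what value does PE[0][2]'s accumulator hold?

OS on a 3×3 grid — tracing PE[0][2] and its feeders:
  @0  [0,1]  acc 0  |  →0  ↓0
  @0  [0,2]  acc 0  |  →0  ↓0
  @1  [0,1]  acc 4  |  →2  ↓2
  @1  [0,2]  acc 0  |  →0  ↓0
  @2  [0,1]  acc 16  |  →4  ↓3
  @2  [0,2]  acc 16  |  →2  ↓8
  @3  [0,1]  acc 16  |  →0  ↓0
  @3  [0,2]  acc 36  |  →4  ↓5
  @4  [0,1]  acc 16  |  →0  ↓0
  @4  [0,2]  acc 36  |  →0  ↓0
  @5  [0,1]  acc 16  |  →0  ↓0
  @5  [0,2]  acc 36  |  →0  ↓0

PE[0][2].acc = 36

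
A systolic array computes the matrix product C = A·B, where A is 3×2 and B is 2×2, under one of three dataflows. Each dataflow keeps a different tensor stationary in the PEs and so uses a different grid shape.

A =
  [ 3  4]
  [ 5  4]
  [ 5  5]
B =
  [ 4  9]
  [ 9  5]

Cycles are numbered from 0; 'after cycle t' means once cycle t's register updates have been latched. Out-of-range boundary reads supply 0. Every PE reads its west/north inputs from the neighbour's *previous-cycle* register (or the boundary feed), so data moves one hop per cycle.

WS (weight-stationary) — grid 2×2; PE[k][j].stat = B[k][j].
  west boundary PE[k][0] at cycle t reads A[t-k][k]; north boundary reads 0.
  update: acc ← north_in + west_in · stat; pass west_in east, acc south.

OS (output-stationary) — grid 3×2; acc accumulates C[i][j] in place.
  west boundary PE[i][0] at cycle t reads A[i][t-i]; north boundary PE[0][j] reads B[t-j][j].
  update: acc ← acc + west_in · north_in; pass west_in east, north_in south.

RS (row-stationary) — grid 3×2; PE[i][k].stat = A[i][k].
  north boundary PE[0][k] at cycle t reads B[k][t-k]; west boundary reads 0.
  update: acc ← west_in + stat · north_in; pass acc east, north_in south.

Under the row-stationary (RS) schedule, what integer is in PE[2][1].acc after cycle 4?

RS 3×2: PE[2][1] cycle-by-cycle (with neighbour feeds):
  c0 r1c1: 0 / 0 / 0
  c0 r2c0: 0 / 0 / 0
  c0 r2c1: 0 / 0 / 0
  c1 r1c1: 0 / 0 / 0
  c1 r2c0: 0 / 0 / 0
  c1 r2c1: 0 / 0 / 0
  c2 r1c1: 56 / 56 / 9
  c2 r2c0: 20 / 20 / 4
  c2 r2c1: 0 / 0 / 0
  c3 r1c1: 65 / 65 / 5
  c3 r2c0: 45 / 45 / 9
  c3 r2c1: 65 / 65 / 9
  c4 r1c1: 0 / 0 / 0
  c4 r2c0: 0 / 0 / 0
  c4 r2c1: 70 / 70 / 5

PE[2][1].acc = 70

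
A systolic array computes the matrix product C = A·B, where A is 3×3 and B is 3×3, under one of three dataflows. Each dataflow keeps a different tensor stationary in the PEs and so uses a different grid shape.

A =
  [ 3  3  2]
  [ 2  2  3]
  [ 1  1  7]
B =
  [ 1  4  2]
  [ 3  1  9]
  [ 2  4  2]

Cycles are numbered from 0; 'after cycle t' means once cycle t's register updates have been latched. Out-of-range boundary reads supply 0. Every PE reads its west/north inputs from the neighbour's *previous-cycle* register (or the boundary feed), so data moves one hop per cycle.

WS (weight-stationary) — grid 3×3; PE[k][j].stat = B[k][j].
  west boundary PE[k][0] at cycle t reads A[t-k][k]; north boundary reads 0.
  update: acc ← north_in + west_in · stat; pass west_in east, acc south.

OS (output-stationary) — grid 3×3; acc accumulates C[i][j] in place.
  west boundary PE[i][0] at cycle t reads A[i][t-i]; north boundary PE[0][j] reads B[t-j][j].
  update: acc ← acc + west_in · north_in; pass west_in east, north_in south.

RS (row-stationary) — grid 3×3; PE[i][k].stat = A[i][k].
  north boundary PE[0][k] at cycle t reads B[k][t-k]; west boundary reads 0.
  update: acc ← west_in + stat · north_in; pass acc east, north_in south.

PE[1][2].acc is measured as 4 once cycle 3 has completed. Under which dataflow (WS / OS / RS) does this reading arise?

dataflow = OS

Under WS (3×3), PE[1][2]:
  after 0 — PE[1][2] acc=0, pass-E 0, pass-S 0
  after 1 — PE[1][2] acc=0, pass-E 0, pass-S 0
  after 2 — PE[1][2] acc=0, pass-E 0, pass-S 0
  after 3 — PE[1][2] acc=33, pass-E 3, pass-S 33
Under OS (3×3), PE[1][2]:
  after 0 — PE[1][2] acc=0, pass-E 0, pass-S 0
  after 1 — PE[1][2] acc=0, pass-E 0, pass-S 0
  after 2 — PE[1][2] acc=0, pass-E 0, pass-S 0
  after 3 — PE[1][2] acc=4, pass-E 2, pass-S 2
Under RS (3×3), PE[1][2]:
  after 0 — PE[1][2] acc=0, pass-E 0, pass-S 0
  after 1 — PE[1][2] acc=0, pass-E 0, pass-S 0
  after 2 — PE[1][2] acc=0, pass-E 0, pass-S 0
  after 3 — PE[1][2] acc=14, pass-E 14, pass-S 2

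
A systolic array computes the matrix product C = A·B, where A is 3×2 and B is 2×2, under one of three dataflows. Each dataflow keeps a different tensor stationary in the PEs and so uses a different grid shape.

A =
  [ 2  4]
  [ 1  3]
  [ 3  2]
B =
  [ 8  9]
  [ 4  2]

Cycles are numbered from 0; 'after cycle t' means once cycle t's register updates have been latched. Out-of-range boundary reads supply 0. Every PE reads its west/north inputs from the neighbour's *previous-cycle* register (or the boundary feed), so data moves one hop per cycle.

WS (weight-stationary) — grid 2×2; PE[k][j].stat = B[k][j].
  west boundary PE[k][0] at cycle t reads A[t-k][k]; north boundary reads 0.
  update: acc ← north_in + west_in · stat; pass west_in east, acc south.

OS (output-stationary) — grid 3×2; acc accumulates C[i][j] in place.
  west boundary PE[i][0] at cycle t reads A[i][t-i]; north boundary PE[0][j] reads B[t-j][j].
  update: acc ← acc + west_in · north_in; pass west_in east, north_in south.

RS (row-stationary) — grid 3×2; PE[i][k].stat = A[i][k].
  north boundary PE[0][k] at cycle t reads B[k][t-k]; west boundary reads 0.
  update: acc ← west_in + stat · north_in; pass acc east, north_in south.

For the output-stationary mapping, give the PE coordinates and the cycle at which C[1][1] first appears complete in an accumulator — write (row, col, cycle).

(row, col, cycle) = (1, 1, 3)

OS — PE[1][1] is where C[1][1] collects:
  c0 r1c1: 0 / 0 / 0
  c1 r1c1: 0 / 0 / 0
  c2 r1c1: 9 / 1 / 9
  c3 r1c1: 15 / 3 / 2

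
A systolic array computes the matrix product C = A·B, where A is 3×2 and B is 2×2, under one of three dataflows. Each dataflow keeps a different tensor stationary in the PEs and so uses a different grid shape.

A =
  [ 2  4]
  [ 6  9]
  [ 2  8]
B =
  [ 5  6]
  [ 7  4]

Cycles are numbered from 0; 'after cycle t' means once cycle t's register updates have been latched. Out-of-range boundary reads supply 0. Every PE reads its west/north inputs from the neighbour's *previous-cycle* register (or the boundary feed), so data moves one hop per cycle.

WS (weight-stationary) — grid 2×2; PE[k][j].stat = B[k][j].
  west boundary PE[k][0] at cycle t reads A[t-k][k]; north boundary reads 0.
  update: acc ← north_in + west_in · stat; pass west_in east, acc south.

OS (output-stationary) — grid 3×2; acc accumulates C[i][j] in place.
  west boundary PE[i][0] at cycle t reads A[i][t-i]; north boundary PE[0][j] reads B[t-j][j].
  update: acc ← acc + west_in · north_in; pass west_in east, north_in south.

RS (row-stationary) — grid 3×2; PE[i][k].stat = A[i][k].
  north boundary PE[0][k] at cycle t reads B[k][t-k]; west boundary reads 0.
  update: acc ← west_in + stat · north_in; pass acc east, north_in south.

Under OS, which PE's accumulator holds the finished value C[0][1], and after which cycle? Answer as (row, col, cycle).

(row, col, cycle) = (0, 1, 2)

OS: C[0][1] accumulates in PE[0][1]:
  [0] (0,1) acc=0 (h:0 v:0)
  [1] (0,1) acc=12 (h:2 v:6)
  [2] (0,1) acc=28 (h:4 v:4)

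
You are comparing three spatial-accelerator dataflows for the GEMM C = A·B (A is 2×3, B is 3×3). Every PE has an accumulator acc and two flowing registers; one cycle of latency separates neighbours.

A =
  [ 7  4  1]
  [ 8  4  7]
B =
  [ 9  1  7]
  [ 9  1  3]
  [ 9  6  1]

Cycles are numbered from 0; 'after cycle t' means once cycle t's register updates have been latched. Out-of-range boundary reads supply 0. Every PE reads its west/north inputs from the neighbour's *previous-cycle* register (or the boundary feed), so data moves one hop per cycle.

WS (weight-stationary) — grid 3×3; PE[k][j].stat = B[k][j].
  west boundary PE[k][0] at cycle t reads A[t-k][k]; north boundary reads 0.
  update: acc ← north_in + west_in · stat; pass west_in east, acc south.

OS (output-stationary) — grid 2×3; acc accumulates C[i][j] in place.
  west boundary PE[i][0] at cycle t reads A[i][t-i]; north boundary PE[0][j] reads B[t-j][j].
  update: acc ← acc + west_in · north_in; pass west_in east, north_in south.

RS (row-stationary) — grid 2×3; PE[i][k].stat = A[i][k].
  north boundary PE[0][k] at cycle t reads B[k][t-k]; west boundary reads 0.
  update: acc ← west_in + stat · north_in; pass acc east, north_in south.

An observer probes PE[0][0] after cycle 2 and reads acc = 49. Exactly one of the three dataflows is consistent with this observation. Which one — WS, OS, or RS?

— WS: 3×3; PE[0][0] trace:
  cycle 0: PE[0][0] → acc 63, east 7, south 63
  cycle 1: PE[0][0] → acc 72, east 8, south 72
  cycle 2: PE[0][0] → acc 0, east 0, south 0
— OS: 2×3; PE[0][0] trace:
  cycle 0: PE[0][0] → acc 63, east 7, south 9
  cycle 1: PE[0][0] → acc 99, east 4, south 9
  cycle 2: PE[0][0] → acc 108, east 1, south 9
— RS: 2×3; PE[0][0] trace:
  cycle 0: PE[0][0] → acc 63, east 63, south 9
  cycle 1: PE[0][0] → acc 7, east 7, south 1
  cycle 2: PE[0][0] → acc 49, east 49, south 7

dataflow = RS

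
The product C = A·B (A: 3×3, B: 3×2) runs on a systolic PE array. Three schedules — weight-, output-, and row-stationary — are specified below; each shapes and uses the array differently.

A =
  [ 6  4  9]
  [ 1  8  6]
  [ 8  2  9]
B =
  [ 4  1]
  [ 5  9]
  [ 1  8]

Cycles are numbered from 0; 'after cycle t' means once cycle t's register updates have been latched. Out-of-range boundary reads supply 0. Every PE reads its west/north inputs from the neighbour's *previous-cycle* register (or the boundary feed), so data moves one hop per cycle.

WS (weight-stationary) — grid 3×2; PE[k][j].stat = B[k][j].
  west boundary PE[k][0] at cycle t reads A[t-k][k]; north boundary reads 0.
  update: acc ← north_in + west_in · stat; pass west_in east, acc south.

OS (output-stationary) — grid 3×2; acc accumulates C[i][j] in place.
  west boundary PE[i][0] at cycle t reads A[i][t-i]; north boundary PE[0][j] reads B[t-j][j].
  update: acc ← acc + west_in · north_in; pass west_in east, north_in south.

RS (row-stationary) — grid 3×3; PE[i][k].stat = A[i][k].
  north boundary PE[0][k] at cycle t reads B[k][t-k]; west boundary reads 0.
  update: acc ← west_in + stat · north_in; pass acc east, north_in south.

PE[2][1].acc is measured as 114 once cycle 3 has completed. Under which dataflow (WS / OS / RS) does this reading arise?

WS [3×2] PE[2][1] across cycles:
  c0 r2c1: 0 / 0 / 0
  c1 r2c1: 0 / 0 / 0
  c2 r2c1: 0 / 0 / 0
  c3 r2c1: 114 / 9 / 114
OS [3×2] PE[2][1] across cycles:
  c0 r2c1: 0 / 0 / 0
  c1 r2c1: 0 / 0 / 0
  c2 r2c1: 0 / 0 / 0
  c3 r2c1: 8 / 8 / 1
RS [3×3] PE[2][1] across cycles:
  c0 r2c1: 0 / 0 / 0
  c1 r2c1: 0 / 0 / 0
  c2 r2c1: 0 / 0 / 0
  c3 r2c1: 42 / 42 / 5

dataflow = WS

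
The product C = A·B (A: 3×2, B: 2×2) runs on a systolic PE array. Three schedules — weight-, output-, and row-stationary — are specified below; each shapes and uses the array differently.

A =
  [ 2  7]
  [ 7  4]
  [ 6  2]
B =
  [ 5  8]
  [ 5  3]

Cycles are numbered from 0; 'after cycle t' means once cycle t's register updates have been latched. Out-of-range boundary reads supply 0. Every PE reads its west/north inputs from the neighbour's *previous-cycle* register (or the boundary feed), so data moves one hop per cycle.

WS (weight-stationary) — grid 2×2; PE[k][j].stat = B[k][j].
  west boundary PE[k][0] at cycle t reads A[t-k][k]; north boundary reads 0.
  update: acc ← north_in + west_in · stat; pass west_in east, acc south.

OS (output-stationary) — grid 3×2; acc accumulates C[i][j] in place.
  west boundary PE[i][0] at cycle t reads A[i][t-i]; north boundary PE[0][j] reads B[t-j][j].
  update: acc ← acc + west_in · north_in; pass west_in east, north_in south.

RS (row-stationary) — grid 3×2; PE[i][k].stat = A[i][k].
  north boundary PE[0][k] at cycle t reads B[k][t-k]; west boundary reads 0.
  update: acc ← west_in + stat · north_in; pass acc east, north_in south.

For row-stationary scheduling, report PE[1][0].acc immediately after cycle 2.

PE[1][0].acc = 56

RS on a 3×2 grid — tracing PE[1][0] and its feeders:
  c0 r0c0: 10 / 10 / 5
  c0 r1c0: 0 / 0 / 0
  c1 r0c0: 16 / 16 / 8
  c1 r1c0: 35 / 35 / 5
  c2 r0c0: 0 / 0 / 0
  c2 r1c0: 56 / 56 / 8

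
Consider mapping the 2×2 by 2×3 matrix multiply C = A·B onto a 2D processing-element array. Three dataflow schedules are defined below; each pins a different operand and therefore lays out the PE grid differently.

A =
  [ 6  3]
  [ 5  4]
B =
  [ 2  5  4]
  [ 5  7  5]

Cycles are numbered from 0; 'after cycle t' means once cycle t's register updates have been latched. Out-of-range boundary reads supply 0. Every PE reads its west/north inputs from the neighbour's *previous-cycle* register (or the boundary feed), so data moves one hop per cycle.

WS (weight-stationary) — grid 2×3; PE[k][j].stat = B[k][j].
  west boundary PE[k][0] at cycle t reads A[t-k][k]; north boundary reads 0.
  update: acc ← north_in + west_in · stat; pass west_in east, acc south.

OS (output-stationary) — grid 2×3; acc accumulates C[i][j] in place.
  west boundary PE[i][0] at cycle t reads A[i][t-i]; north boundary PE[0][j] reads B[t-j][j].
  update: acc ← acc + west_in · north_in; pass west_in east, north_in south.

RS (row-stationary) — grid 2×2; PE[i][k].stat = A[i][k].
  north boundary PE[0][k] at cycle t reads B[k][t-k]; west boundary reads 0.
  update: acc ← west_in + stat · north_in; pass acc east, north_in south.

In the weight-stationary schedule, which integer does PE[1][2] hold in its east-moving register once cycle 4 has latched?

WS 2×3: PE[1][2] cycle-by-cycle (with neighbour feeds):
  cycle 0: PE[0][2] → acc 0, east 0, south 0
  cycle 0: PE[1][1] → acc 0, east 0, south 0
  cycle 0: PE[1][2] → acc 0, east 0, south 0
  cycle 1: PE[0][2] → acc 0, east 0, south 0
  cycle 1: PE[1][1] → acc 0, east 0, south 0
  cycle 1: PE[1][2] → acc 0, east 0, south 0
  cycle 2: PE[0][2] → acc 24, east 6, south 24
  cycle 2: PE[1][1] → acc 51, east 3, south 51
  cycle 2: PE[1][2] → acc 0, east 0, south 0
  cycle 3: PE[0][2] → acc 20, east 5, south 20
  cycle 3: PE[1][1] → acc 53, east 4, south 53
  cycle 3: PE[1][2] → acc 39, east 3, south 39
  cycle 4: PE[0][2] → acc 0, east 0, south 0
  cycle 4: PE[1][1] → acc 0, east 0, south 0
  cycle 4: PE[1][2] → acc 40, east 4, south 40

register = 4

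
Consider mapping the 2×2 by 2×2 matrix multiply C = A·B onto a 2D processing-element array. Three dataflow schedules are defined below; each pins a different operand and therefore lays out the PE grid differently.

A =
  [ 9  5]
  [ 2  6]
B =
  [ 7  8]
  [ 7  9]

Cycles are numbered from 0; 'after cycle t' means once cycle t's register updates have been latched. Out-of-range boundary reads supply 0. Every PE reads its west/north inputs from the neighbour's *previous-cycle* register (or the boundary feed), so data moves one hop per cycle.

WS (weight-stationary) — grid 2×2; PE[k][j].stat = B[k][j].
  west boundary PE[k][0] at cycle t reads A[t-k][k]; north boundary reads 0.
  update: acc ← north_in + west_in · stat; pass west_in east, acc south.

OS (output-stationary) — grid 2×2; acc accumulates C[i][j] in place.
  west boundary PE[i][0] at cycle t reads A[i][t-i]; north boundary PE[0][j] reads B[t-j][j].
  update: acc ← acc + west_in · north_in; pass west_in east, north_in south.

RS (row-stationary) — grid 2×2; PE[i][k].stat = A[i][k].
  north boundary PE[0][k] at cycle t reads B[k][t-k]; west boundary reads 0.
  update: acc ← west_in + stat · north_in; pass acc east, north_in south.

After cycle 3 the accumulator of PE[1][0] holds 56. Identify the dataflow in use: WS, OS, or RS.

WS [2×2] PE[1][0] across cycles:
  cycle 0: PE[1][0] → acc 0, east 0, south 0
  cycle 1: PE[1][0] → acc 98, east 5, south 98
  cycle 2: PE[1][0] → acc 56, east 6, south 56
  cycle 3: PE[1][0] → acc 0, east 0, south 0
OS [2×2] PE[1][0] across cycles:
  cycle 0: PE[1][0] → acc 0, east 0, south 0
  cycle 1: PE[1][0] → acc 14, east 2, south 7
  cycle 2: PE[1][0] → acc 56, east 6, south 7
  cycle 3: PE[1][0] → acc 56, east 0, south 0
RS [2×2] PE[1][0] across cycles:
  cycle 0: PE[1][0] → acc 0, east 0, south 0
  cycle 1: PE[1][0] → acc 14, east 14, south 7
  cycle 2: PE[1][0] → acc 16, east 16, south 8
  cycle 3: PE[1][0] → acc 0, east 0, south 0

dataflow = OS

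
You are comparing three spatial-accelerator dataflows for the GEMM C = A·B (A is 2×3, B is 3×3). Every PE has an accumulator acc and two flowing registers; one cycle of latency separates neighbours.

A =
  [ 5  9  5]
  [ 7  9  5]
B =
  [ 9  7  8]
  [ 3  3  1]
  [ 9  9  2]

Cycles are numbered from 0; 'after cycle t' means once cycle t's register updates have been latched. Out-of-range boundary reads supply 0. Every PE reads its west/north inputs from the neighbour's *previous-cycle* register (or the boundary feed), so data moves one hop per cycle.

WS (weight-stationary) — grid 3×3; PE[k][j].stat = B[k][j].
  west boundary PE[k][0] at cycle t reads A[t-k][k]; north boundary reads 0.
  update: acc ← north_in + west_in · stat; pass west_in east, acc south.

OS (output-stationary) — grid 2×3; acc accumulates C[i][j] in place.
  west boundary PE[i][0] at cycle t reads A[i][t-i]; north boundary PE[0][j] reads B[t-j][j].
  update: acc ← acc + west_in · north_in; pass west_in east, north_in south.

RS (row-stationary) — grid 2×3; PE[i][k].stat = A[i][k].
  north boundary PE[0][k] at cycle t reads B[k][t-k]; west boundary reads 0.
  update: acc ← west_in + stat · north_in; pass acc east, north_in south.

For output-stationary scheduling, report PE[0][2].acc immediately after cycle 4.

OS 2×3: PE[0][2] cycle-by-cycle (with neighbour feeds):
  cycle 0: PE[0][1] → acc 0, east 0, south 0
  cycle 0: PE[0][2] → acc 0, east 0, south 0
  cycle 1: PE[0][1] → acc 35, east 5, south 7
  cycle 1: PE[0][2] → acc 0, east 0, south 0
  cycle 2: PE[0][1] → acc 62, east 9, south 3
  cycle 2: PE[0][2] → acc 40, east 5, south 8
  cycle 3: PE[0][1] → acc 107, east 5, south 9
  cycle 3: PE[0][2] → acc 49, east 9, south 1
  cycle 4: PE[0][1] → acc 107, east 0, south 0
  cycle 4: PE[0][2] → acc 59, east 5, south 2

PE[0][2].acc = 59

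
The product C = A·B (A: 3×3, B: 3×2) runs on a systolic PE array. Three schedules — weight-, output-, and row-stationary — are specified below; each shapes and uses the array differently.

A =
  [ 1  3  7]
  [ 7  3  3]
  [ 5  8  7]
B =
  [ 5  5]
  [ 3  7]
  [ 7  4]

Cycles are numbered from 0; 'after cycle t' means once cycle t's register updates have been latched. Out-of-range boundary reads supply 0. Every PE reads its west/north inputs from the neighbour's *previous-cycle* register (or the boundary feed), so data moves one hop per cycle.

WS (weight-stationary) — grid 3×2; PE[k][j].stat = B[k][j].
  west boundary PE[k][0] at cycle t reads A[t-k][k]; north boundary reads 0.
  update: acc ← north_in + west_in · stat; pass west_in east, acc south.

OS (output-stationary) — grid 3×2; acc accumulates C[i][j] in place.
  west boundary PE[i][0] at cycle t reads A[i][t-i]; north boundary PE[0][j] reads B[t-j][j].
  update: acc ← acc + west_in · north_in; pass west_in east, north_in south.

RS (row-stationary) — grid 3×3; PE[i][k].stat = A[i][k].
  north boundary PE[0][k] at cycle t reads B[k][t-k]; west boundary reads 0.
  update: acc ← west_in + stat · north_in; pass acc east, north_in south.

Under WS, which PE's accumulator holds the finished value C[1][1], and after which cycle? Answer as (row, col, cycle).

Under WS, C[1][1] lands at PE[2][1]:
  0: (2,1).acc=0  regs=<0,0>
  1: (2,1).acc=0  regs=<0,0>
  2: (2,1).acc=0  regs=<0,0>
  3: (2,1).acc=54  regs=<7,54>
  4: (2,1).acc=68  regs=<3,68>

(row, col, cycle) = (2, 1, 4)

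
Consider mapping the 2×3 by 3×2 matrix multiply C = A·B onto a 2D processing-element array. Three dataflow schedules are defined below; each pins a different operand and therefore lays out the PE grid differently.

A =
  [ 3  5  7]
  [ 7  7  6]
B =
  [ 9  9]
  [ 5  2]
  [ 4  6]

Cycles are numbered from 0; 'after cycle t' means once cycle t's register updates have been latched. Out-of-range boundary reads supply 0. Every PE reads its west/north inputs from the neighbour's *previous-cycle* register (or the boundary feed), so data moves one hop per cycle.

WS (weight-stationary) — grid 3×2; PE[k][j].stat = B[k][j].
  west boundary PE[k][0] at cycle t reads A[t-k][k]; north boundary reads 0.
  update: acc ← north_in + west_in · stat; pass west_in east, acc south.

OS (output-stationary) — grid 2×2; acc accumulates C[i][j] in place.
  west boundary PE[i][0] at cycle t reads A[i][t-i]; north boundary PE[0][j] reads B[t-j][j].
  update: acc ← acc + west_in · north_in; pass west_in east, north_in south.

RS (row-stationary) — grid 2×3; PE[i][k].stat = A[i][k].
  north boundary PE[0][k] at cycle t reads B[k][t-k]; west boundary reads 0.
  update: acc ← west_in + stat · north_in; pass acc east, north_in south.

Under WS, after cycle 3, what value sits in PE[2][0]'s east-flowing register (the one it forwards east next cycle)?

WS on a 3×2 grid — tracing PE[2][0] and its feeders:
  c0 r1c0: 0 / 0 / 0
  c0 r2c0: 0 / 0 / 0
  c1 r1c0: 52 / 5 / 52
  c1 r2c0: 0 / 0 / 0
  c2 r1c0: 98 / 7 / 98
  c2 r2c0: 80 / 7 / 80
  c3 r1c0: 0 / 0 / 0
  c3 r2c0: 122 / 6 / 122

register = 6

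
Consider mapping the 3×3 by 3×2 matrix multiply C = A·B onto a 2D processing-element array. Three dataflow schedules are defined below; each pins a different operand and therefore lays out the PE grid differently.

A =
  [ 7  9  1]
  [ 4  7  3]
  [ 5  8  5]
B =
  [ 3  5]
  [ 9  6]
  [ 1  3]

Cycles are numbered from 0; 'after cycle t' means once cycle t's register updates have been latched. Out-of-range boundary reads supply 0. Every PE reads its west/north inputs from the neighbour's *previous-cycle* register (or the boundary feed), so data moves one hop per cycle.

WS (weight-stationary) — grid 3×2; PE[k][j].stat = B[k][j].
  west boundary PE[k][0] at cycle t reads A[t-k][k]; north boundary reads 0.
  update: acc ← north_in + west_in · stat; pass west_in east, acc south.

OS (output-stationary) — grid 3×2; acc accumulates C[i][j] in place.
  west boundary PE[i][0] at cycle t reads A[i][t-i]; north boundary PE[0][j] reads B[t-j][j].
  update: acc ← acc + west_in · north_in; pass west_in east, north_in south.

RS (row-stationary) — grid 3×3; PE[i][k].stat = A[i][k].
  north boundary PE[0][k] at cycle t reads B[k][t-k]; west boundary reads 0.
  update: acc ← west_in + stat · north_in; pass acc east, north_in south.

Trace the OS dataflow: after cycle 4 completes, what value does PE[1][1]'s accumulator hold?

PE[1][1].acc = 71

Tracing OS — 3×2 array, target PE[1][1]:
  t=0 PE[0][1]: acc=0 h=0 v=0
  t=0 PE[1][0]: acc=0 h=0 v=0
  t=0 PE[1][1]: acc=0 h=0 v=0
  t=1 PE[0][1]: acc=35 h=7 v=5
  t=1 PE[1][0]: acc=12 h=4 v=3
  t=1 PE[1][1]: acc=0 h=0 v=0
  t=2 PE[0][1]: acc=89 h=9 v=6
  t=2 PE[1][0]: acc=75 h=7 v=9
  t=2 PE[1][1]: acc=20 h=4 v=5
  t=3 PE[0][1]: acc=92 h=1 v=3
  t=3 PE[1][0]: acc=78 h=3 v=1
  t=3 PE[1][1]: acc=62 h=7 v=6
  t=4 PE[0][1]: acc=92 h=0 v=0
  t=4 PE[1][0]: acc=78 h=0 v=0
  t=4 PE[1][1]: acc=71 h=3 v=3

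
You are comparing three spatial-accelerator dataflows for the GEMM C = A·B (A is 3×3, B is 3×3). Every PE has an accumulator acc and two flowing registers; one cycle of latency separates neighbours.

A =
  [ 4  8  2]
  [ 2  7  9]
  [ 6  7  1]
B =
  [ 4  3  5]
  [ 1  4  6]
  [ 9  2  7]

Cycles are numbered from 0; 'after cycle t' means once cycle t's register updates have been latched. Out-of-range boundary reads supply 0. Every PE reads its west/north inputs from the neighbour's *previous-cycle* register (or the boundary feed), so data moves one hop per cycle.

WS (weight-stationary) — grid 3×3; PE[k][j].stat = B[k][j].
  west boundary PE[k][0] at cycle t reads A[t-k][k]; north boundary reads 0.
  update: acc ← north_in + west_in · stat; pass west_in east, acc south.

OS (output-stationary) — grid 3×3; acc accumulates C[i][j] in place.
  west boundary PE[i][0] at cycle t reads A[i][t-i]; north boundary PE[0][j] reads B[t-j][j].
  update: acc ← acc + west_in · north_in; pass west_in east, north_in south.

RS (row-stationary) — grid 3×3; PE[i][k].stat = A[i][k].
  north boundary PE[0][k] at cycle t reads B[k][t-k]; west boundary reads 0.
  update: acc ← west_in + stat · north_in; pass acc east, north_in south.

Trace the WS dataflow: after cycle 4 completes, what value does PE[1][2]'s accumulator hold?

WS 3×3: PE[1][2] cycle-by-cycle (with neighbour feeds):
  step 0 · PE0,2: acc=0; fwd→0 fwd↓0
  step 0 · PE1,1: acc=0; fwd→0 fwd↓0
  step 0 · PE1,2: acc=0; fwd→0 fwd↓0
  step 1 · PE0,2: acc=0; fwd→0 fwd↓0
  step 1 · PE1,1: acc=0; fwd→0 fwd↓0
  step 1 · PE1,2: acc=0; fwd→0 fwd↓0
  step 2 · PE0,2: acc=20; fwd→4 fwd↓20
  step 2 · PE1,1: acc=44; fwd→8 fwd↓44
  step 2 · PE1,2: acc=0; fwd→0 fwd↓0
  step 3 · PE0,2: acc=10; fwd→2 fwd↓10
  step 3 · PE1,1: acc=34; fwd→7 fwd↓34
  step 3 · PE1,2: acc=68; fwd→8 fwd↓68
  step 4 · PE0,2: acc=30; fwd→6 fwd↓30
  step 4 · PE1,1: acc=46; fwd→7 fwd↓46
  step 4 · PE1,2: acc=52; fwd→7 fwd↓52

PE[1][2].acc = 52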